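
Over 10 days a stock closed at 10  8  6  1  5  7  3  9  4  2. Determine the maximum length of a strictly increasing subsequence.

Track the smallest tail for each achievable length (strict):
10 → extends → [10]
8 → replaces 10 → [8]
6 → replaces 8 → [6]
1 → replaces 6 → [1]
5 → extends → [1, 5]
7 → extends → [1, 5, 7]
3 → replaces 5 → [1, 3, 7]
9 → extends → [1, 3, 7, 9]
4 → replaces 7 → [1, 3, 4, 9]
2 → replaces 3 → [1, 2, 4, 9]
Four tails, so the longest strictly increasing subsequence has length 4 (e.g. 1, 5, 7, 9).

4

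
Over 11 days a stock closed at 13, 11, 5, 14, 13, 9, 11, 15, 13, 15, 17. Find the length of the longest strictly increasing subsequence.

Let dp[i] be the length of the longest such subsequence ending at index i:
i:      1  2  3  4  5  6  7  8  9 10 11
a[i]:  13 11  5 14 13  9 11 15 13 15 17
dp:     1  1  1  2  2  2  3  4  4  5  6
Maximum dp value is 6.

6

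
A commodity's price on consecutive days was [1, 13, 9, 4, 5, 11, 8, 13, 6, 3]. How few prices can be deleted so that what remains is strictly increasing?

Fewest deletions = n − (longest strictly increasing subsequence).
i:      1  2  3  4  5  6  7  8  9 10
a[i]:   1 13  9  4  5 11  8 13  6  3
dp:     1  2  2  2  3  4  4  5  4  2
max dp = 5, so deletions = 10 − 5 = 5.

5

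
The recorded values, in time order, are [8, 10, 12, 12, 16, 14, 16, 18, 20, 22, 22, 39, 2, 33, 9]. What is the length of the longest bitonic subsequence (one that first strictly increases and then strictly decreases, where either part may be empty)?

inc[i] = longest strictly increasing subsequence ending at i; dec[i] = longest strictly decreasing subsequence starting at i:
i:      1  2  3  4  5  6  7  8  9 10 11 12 13 14 15
a[i]:   8 10 12 12 16 14 16 18 20 22 22 39  2 33  9
inc:    1  2  3  3  4  4  5  6  7  8  8  9  1  9  2
dec:    2  2  2  2  3  2  2  2  2  2  2  3  1  2  1
Best peak at i=12 (value 39): inc=9, dec=3, length 9+3−1 = 11.

11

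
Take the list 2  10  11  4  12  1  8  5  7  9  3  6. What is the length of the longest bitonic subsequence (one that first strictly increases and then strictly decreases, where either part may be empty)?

7

inc[i] = longest strictly increasing subsequence ending at i; dec[i] = longest strictly decreasing subsequence starting at i:
i:      1  2  3  4  5  6  7  8  9 10 11 12
a[i]:   2 10 11  4 12  1  8  5  7  9  3  6
inc:    1  2  3  2  4  1  3  3  4  5  2  4
dec:    2  4  4  2  4  1  3  2  2  2  1  1
Best peak at i=5 (value 12): inc=4, dec=4, length 4+4−1 = 7.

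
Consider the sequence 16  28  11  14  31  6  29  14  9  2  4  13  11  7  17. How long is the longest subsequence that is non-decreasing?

4

Let dp[i] be the length of the longest such subsequence ending at index i:
i:      1  2  3  4  5  6  7  8  9 10 11 12 13 14 15
a[i]:  16 28 11 14 31  6 29 14  9  2  4 13 11  7 17
dp:     1  2  1  2  3  1  3  3  2  1  2  3  3  3  4
Maximum dp value is 4.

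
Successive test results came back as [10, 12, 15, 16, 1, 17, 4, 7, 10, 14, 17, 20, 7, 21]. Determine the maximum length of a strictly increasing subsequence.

Let dp[i] be the length of the longest such subsequence ending at index i:
i:      1  2  3  4  5  6  7  8  9 10 11 12 13 14
a[i]:  10 12 15 16  1 17  4  7 10 14 17 20  7 21
dp:     1  2  3  4  1  5  2  3  4  5  6  7  3  8
Maximum dp value is 8.

8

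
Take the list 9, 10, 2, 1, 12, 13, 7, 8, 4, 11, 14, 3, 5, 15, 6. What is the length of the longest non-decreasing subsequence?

6

Let dp[i] be the length of the longest such subsequence ending at index i:
i:      1  2  3  4  5  6  7  8  9 10 11 12 13 14 15
a[i]:   9 10  2  1 12 13  7  8  4 11 14  3  5 15  6
dp:     1  2  1  1  3  4  2  3  2  4  5  2  3  6  4
Maximum dp value is 6.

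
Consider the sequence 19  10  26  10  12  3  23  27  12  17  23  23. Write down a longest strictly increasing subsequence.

10, 12, 23, 27

Patience tails give the LIS length; then backtrack through the dp parents:
19 → extends → [19]
10 → replaces 19 → [10]
26 → extends → [10, 26]
10 → already a tail → [10, 26]
12 → replaces 26 → [10, 12]
3 → replaces 10 → [3, 12]
23 → extends → [3, 12, 23]
27 → extends → [3, 12, 23, 27]
12 → already a tail → [3, 12, 23, 27]
17 → replaces 23 → [3, 12, 17, 27]
23 → replaces 27 → [3, 12, 17, 23]
23 → already a tail → [3, 12, 17, 23]
Length 4; one witness is 10, 12, 23, 27.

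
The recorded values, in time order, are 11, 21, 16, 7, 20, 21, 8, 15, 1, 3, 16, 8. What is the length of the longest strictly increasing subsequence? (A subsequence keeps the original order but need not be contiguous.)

Let dp[i] be the length of the longest such subsequence ending at index i:
i:      1  2  3  4  5  6  7  8  9 10 11 12
a[i]:  11 21 16  7 20 21  8 15  1  3 16  8
dp:     1  2  2  1  3  4  2  3  1  2  4  3
Maximum dp value is 4.

4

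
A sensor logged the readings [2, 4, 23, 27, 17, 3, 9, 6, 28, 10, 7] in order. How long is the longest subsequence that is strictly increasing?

5

Track the smallest tail for each achievable length (strict):
2 → extends → [2]
4 → extends → [2, 4]
23 → extends → [2, 4, 23]
27 → extends → [2, 4, 23, 27]
17 → replaces 23 → [2, 4, 17, 27]
3 → replaces 4 → [2, 3, 17, 27]
9 → replaces 17 → [2, 3, 9, 27]
6 → replaces 9 → [2, 3, 6, 27]
28 → extends → [2, 3, 6, 27, 28]
10 → replaces 27 → [2, 3, 6, 10, 28]
7 → replaces 10 → [2, 3, 6, 7, 28]
Five tails, so the longest strictly increasing subsequence has length 5 (e.g. 2, 4, 23, 27, 28).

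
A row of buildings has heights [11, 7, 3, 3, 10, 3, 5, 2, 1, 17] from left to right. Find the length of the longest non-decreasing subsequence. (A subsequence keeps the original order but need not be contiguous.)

Track the smallest tail for each achievable length (allowing ties):
11 → extends → [11]
7 → replaces 11 → [7]
3 → replaces 7 → [3]
3 → extends → [3, 3]
10 → extends → [3, 3, 10]
3 → replaces 10 → [3, 3, 3]
5 → extends → [3, 3, 3, 5]
2 → replaces 3 → [2, 3, 3, 5]
1 → replaces 2 → [1, 3, 3, 5]
17 → extends → [1, 3, 3, 5, 17]
Five tails, so the longest non-decreasing subsequence has length 5 (e.g. 3, 3, 3, 5, 17).

5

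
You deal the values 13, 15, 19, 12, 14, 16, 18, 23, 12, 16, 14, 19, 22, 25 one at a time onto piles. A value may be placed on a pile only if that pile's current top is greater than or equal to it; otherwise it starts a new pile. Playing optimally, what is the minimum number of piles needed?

7

Place each on the leftmost legal pile:
13 → new pile 1 (tops now [13])
15 → new pile 2 (tops now [13, 15])
19 → new pile 3 (tops now [13, 15, 19])
12 → pile 1 (tops now [12, 15, 19])
14 → pile 2 (tops now [12, 14, 19])
16 → pile 3 (tops now [12, 14, 16])
18 → new pile 4 (tops now [12, 14, 16, 18])
23 → new pile 5 (tops now [12, 14, 16, 18, 23])
12 → pile 1 (tops now [12, 14, 16, 18, 23])
16 → pile 3 (tops now [12, 14, 16, 18, 23])
14 → pile 2 (tops now [12, 14, 16, 18, 23])
19 → pile 5 (tops now [12, 14, 16, 18, 19])
22 → new pile 6 (tops now [12, 14, 16, 18, 19, 22])
25 → new pile 7 (tops now [12, 14, 16, 18, 19, 22, 25])
Seven piles.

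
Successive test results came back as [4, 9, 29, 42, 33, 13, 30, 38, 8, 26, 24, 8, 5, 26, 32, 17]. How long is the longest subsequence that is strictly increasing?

Track the smallest tail for each achievable length (strict):
4 → extends → [4]
9 → extends → [4, 9]
29 → extends → [4, 9, 29]
42 → extends → [4, 9, 29, 42]
33 → replaces 42 → [4, 9, 29, 33]
13 → replaces 29 → [4, 9, 13, 33]
30 → replaces 33 → [4, 9, 13, 30]
38 → extends → [4, 9, 13, 30, 38]
8 → replaces 9 → [4, 8, 13, 30, 38]
26 → replaces 30 → [4, 8, 13, 26, 38]
24 → replaces 26 → [4, 8, 13, 24, 38]
8 → already a tail → [4, 8, 13, 24, 38]
5 → replaces 8 → [4, 5, 13, 24, 38]
26 → replaces 38 → [4, 5, 13, 24, 26]
32 → extends → [4, 5, 13, 24, 26, 32]
17 → replaces 24 → [4, 5, 13, 17, 26, 32]
Six tails, so the longest strictly increasing subsequence has length 6 (e.g. 4, 9, 13, 24, 26, 32).

6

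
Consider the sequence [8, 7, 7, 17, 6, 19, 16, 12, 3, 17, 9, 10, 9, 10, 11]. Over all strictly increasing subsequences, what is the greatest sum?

44

Let S[i] be the best sum of a strictly increasing subsequence ending at i:
i:      1  2  3  4  5  6  7  8  9 10 11 12 13 14 15
a[i]:   8  7  7 17  6 19 16 12  3 17  9 10  9 10 11
S:      8  7  7 25  6 44 24 20  3 41 17 27 17 27 38
Maximum is 44 (e.g. 8 + 17 + 19).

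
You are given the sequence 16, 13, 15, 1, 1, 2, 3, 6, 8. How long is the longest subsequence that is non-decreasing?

6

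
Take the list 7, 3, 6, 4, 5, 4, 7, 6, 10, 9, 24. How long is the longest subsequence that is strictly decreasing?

4

Let dp[i] be the longest strictly decreasing subsequence ending at i:
i:      1  2  3  4  5  6  7  8  9 10 11
a[i]:   7  3  6  4  5  4  7  6 10  9 24
dp:     1  2  2  3  3  4  1  2  1  2  1
Maximum is 4.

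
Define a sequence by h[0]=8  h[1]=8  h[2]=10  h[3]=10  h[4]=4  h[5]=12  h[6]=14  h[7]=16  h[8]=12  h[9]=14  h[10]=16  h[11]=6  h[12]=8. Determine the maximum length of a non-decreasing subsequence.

8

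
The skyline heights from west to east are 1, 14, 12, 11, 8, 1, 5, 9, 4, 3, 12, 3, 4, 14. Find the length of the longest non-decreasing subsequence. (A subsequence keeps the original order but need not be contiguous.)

6

Track the smallest tail for each achievable length (allowing ties):
1 → extends → [1]
14 → extends → [1, 14]
12 → replaces 14 → [1, 12]
11 → replaces 12 → [1, 11]
8 → replaces 11 → [1, 8]
1 → replaces 8 → [1, 1]
5 → extends → [1, 1, 5]
9 → extends → [1, 1, 5, 9]
4 → replaces 5 → [1, 1, 4, 9]
3 → replaces 4 → [1, 1, 3, 9]
12 → extends → [1, 1, 3, 9, 12]
3 → replaces 9 → [1, 1, 3, 3, 12]
4 → replaces 12 → [1, 1, 3, 3, 4]
14 → extends → [1, 1, 3, 3, 4, 14]
Six tails, so the longest non-decreasing subsequence has length 6 (e.g. 1, 1, 5, 9, 12, 14).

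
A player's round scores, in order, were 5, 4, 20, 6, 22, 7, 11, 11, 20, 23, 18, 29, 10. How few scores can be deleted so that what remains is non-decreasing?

5

Fewest deletions = n − (longest non-decreasing subsequence).
i:      1  2  3  4  5  6  7  8  9 10 11 12 13
a[i]:   5  4 20  6 22  7 11 11 20 23 18 29 10
dp:     1  1  2  2  3  3  4  5  6  7  6  8  4
max dp = 8, so deletions = 13 − 8 = 5.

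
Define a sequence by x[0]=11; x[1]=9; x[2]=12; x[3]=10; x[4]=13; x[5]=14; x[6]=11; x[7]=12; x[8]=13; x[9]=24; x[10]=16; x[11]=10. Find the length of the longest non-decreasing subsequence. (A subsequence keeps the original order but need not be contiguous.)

Let dp[i] be the length of the longest such subsequence ending at index i:
i:      0  1  2  3  4  5  6  7  8  9 10 11
x[i]:  11  9 12 10 13 14 11 12 13 24 16 10
dp:     1  1  2  2  3  4  3  4  5  6  6  3
Maximum dp value is 6.

6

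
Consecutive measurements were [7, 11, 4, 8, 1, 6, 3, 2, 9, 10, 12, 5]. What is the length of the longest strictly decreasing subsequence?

Negate each value so 'decreasing' becomes 'increasing', then run patience tails on the negated sequence:
-7 → extends → [-7]
-11 → replaces -7 → [-11]
-4 → extends → [-11, -4]
-8 → replaces -4 → [-11, -8]
-1 → extends → [-11, -8, -1]
-6 → replaces -1 → [-11, -8, -6]
-3 → extends → [-11, -8, -6, -3]
-2 → extends → [-11, -8, -6, -3, -2]
-9 → replaces -8 → [-11, -9, -6, -3, -2]
-10 → replaces -9 → [-11, -10, -6, -3, -2]
-12 → replaces -11 → [-12, -10, -6, -3, -2]
-5 → replaces -3 → [-12, -10, -6, -5, -2]
Five tails, so the longest strictly decreasing subsequence of the original has length 5.

5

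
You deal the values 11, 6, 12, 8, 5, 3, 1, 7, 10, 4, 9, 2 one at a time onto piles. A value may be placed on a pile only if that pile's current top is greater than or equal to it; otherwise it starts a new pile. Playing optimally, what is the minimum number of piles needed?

3

Place each on the leftmost legal pile:
11 → new pile 1 (tops now [11])
6 → pile 1 (tops now [6])
12 → new pile 2 (tops now [6, 12])
8 → pile 2 (tops now [6, 8])
5 → pile 1 (tops now [5, 8])
3 → pile 1 (tops now [3, 8])
1 → pile 1 (tops now [1, 8])
7 → pile 2 (tops now [1, 7])
10 → new pile 3 (tops now [1, 7, 10])
4 → pile 2 (tops now [1, 4, 10])
9 → pile 3 (tops now [1, 4, 9])
2 → pile 2 (tops now [1, 2, 9])
Three piles.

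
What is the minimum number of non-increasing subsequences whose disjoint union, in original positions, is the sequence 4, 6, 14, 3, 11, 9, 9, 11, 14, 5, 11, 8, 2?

The minimum number of non-increasing subsequences covering a sequence equals the length of its longest strictly increasing subsequence.
LIS length is 5 (e.g. 4, 6, 9, 11, 14), so 5 piles are needed.

5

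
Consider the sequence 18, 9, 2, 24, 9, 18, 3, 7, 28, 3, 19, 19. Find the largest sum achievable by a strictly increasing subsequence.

Let S[i] be the best sum of a strictly increasing subsequence ending at i:
i:      1  2  3  4  5  6  7  8  9 10 11 12
a[i]:  18  9  2 24  9 18  3  7 28  3 19 19
S:     18  9  2 42 11 29  5 12 70  5 48 48
Maximum is 70 (e.g. 18 + 24 + 28).

70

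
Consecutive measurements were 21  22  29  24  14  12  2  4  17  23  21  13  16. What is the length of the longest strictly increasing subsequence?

4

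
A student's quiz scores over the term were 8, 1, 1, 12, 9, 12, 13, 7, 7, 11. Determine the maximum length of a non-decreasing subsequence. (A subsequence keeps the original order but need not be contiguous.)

Track the smallest tail for each achievable length (allowing ties):
8 → extends → [8]
1 → replaces 8 → [1]
1 → extends → [1, 1]
12 → extends → [1, 1, 12]
9 → replaces 12 → [1, 1, 9]
12 → extends → [1, 1, 9, 12]
13 → extends → [1, 1, 9, 12, 13]
7 → replaces 9 → [1, 1, 7, 12, 13]
7 → replaces 12 → [1, 1, 7, 7, 13]
11 → replaces 13 → [1, 1, 7, 7, 11]
Five tails, so the longest non-decreasing subsequence has length 5 (e.g. 1, 1, 12, 12, 13).

5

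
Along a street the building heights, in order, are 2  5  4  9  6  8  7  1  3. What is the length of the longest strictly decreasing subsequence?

Negate each value so 'decreasing' becomes 'increasing', then run patience tails on the negated sequence:
-2 → extends → [-2]
-5 → replaces -2 → [-5]
-4 → extends → [-5, -4]
-9 → replaces -5 → [-9, -4]
-6 → replaces -4 → [-9, -6]
-8 → replaces -6 → [-9, -8]
-7 → extends → [-9, -8, -7]
-1 → extends → [-9, -8, -7, -1]
-3 → replaces -1 → [-9, -8, -7, -3]
Four tails, so the longest strictly decreasing subsequence of the original has length 4.

4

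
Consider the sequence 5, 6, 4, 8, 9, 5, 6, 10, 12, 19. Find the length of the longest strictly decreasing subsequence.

2

Negate each value so 'decreasing' becomes 'increasing', then run patience tails on the negated sequence:
-5 → extends → [-5]
-6 → replaces -5 → [-6]
-4 → extends → [-6, -4]
-8 → replaces -6 → [-8, -4]
-9 → replaces -8 → [-9, -4]
-5 → replaces -4 → [-9, -5]
-6 → replaces -5 → [-9, -6]
-10 → replaces -9 → [-10, -6]
-12 → replaces -10 → [-12, -6]
-19 → replaces -12 → [-19, -6]
Two tails, so the longest strictly decreasing subsequence of the original has length 2.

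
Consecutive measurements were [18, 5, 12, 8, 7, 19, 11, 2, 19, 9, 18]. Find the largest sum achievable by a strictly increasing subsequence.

43

Let S[i] be the best sum of a strictly increasing subsequence ending at i:
i:      1  2  3  4  5  6  7  8  9 10 11
a[i]:  18  5 12  8  7 19 11  2 19  9 18
S:     18  5 17 13 12 37 24  2 43 22 42
Maximum is 43 (e.g. 5 + 8 + 11 + 19).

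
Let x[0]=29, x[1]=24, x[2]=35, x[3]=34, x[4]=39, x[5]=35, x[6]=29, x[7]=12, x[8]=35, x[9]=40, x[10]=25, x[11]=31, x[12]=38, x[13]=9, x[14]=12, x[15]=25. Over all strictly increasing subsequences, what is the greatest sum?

Let S[i] be the best sum of a strictly increasing subsequence ending at i:
i:       0   1   2   3   4   5   6   7   8   9  10  11  12  13  14  15
x[i]:   29  24  35  34  39  35  29  12  35  40  25  31  38   9  12  25
S:      29  24  64  63 103  98  53  12  98 143  49  84 136   9  21  49
Maximum is 143 (e.g. 29 + 35 + 39 + 40).

143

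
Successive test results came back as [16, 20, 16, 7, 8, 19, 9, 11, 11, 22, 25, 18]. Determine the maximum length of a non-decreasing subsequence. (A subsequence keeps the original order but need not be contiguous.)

Let dp[i] be the length of the longest such subsequence ending at index i:
i:      1  2  3  4  5  6  7  8  9 10 11 12
a[i]:  16 20 16  7  8 19  9 11 11 22 25 18
dp:     1  2  2  1  2  3  3  4  5  6  7  6
Maximum dp value is 7.

7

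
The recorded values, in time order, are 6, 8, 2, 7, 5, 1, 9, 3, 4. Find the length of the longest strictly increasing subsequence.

3

Track the smallest tail for each achievable length (strict):
6 → extends → [6]
8 → extends → [6, 8]
2 → replaces 6 → [2, 8]
7 → replaces 8 → [2, 7]
5 → replaces 7 → [2, 5]
1 → replaces 2 → [1, 5]
9 → extends → [1, 5, 9]
3 → replaces 5 → [1, 3, 9]
4 → replaces 9 → [1, 3, 4]
Three tails, so the longest strictly increasing subsequence has length 3 (e.g. 6, 8, 9).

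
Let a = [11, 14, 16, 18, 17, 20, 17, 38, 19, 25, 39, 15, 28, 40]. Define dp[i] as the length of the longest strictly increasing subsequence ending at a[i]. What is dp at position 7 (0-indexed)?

6

dp[i] = 1 + max{dp[j] : j<i, a[j]<a[i]} (or 1 if no such j):
i:      0  1  2  3  4  5  6  7  8  9 10 11 12 13
a[i]:  11 14 16 18 17 20 17 38 19 25 39 15 28 40
dp:     1  2  3  4  4  5  4  6  5  6  7  3  7  8
At index 7 the value is 6.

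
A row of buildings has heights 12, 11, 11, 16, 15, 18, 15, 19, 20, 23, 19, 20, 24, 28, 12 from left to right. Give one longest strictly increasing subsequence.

12, 16, 18, 19, 20, 23, 24, 28

Patience tails give the LIS length; then backtrack through the dp parents:
12 → extends → [12]
11 → replaces 12 → [11]
11 → already a tail → [11]
16 → extends → [11, 16]
15 → replaces 16 → [11, 15]
18 → extends → [11, 15, 18]
15 → already a tail → [11, 15, 18]
19 → extends → [11, 15, 18, 19]
20 → extends → [11, 15, 18, 19, 20]
23 → extends → [11, 15, 18, 19, 20, 23]
19 → already a tail → [11, 15, 18, 19, 20, 23]
20 → already a tail → [11, 15, 18, 19, 20, 23]
24 → extends → [11, 15, 18, 19, 20, 23, 24]
28 → extends → [11, 15, 18, 19, 20, 23, 24, 28]
12 → replaces 15 → [11, 12, 18, 19, 20, 23, 24, 28]
Length 8; one witness is 12, 16, 18, 19, 20, 23, 24, 28.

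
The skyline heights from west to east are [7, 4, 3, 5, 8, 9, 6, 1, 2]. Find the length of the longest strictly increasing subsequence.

Let dp[i] be the length of the longest such subsequence ending at index i:
i:     1 2 3 4 5 6 7 8 9
a[i]:  7 4 3 5 8 9 6 1 2
dp:    1 1 1 2 3 4 3 1 2
Maximum dp value is 4.

4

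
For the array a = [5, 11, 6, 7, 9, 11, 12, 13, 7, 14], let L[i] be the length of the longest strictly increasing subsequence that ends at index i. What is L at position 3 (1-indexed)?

2

dp[i] = 1 + max{dp[j] : j<i, a[j]<a[i]} (or 1 if no such j):
i:      1  2  3  4  5  6  7  8  9 10
a[i]:   5 11  6  7  9 11 12 13  7 14
dp:     1  2  2  3  4  5  6  7  3  8
At index 3 the value is 2.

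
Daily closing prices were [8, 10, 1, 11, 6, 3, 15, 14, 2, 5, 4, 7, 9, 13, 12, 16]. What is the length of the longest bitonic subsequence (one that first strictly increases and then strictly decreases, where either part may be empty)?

7

inc[i] = longest strictly increasing subsequence ending at i; dec[i] = longest strictly decreasing subsequence starting at i:
i:      1  2  3  4  5  6  7  8  9 10 11 12 13 14 15 16
a[i]:   8 10  1 11  6  3 15 14  2  5  4  7  9 13 12 16
inc:    1  2  1  3  2  2  4  4  2  3  3  4  5  6  6  7
dec:    4  4  1  4  3  2  4  3  1  2  1  1  1  2  1  1
Best peak at i=7 (value 15): inc=4, dec=4, length 4+4−1 = 7.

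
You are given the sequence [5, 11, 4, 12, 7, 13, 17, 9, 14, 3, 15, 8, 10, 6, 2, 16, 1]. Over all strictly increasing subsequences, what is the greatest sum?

86

Let S[i] be the best sum of a strictly increasing subsequence ending at i:
i:      1  2  3  4  5  6  7  8  9 10 11 12 13 14 15 16 17
a[i]:   5 11  4 12  7 13 17  9 14  3 15  8 10  6  2 16  1
S:      5 16  4 28 12 41 58 21 55  3 70 20 31 11  2 86  1
Maximum is 86 (e.g. 5 + 11 + 12 + 13 + 14 + 15 + 16).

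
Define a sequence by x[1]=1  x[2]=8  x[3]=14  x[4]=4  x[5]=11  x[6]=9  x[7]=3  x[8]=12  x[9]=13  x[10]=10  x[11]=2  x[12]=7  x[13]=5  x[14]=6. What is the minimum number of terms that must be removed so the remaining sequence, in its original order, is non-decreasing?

9

Fewest deletions = n − (longest non-decreasing subsequence).
Patience tails:
1 → extends → [1]
8 → extends → [1, 8]
14 → extends → [1, 8, 14]
4 → replaces 8 → [1, 4, 14]
11 → replaces 14 → [1, 4, 11]
9 → replaces 11 → [1, 4, 9]
3 → replaces 4 → [1, 3, 9]
12 → extends → [1, 3, 9, 12]
13 → extends → [1, 3, 9, 12, 13]
10 → replaces 12 → [1, 3, 9, 10, 13]
2 → replaces 3 → [1, 2, 9, 10, 13]
7 → replaces 9 → [1, 2, 7, 10, 13]
5 → replaces 7 → [1, 2, 5, 10, 13]
6 → replaces 10 → [1, 2, 5, 6, 13]
Longest non-decreasing subsequence has length 5, so deletions = 14 − 5 = 9.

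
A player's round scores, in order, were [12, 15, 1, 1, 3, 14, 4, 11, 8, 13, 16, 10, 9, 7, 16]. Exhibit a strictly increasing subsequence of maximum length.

1, 3, 4, 11, 13, 16

Patience tails give the LIS length; then backtrack through the dp parents:
12 → extends → [12]
15 → extends → [12, 15]
1 → replaces 12 → [1, 15]
1 → already a tail → [1, 15]
3 → replaces 15 → [1, 3]
14 → extends → [1, 3, 14]
4 → replaces 14 → [1, 3, 4]
11 → extends → [1, 3, 4, 11]
8 → replaces 11 → [1, 3, 4, 8]
13 → extends → [1, 3, 4, 8, 13]
16 → extends → [1, 3, 4, 8, 13, 16]
10 → replaces 13 → [1, 3, 4, 8, 10, 16]
9 → replaces 10 → [1, 3, 4, 8, 9, 16]
7 → replaces 8 → [1, 3, 4, 7, 9, 16]
16 → already a tail → [1, 3, 4, 7, 9, 16]
Length 6; one witness is 1, 3, 4, 11, 13, 16.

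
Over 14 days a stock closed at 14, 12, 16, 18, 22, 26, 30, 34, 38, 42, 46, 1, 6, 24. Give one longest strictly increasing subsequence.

Patience tails give the LIS length; then backtrack through the dp parents:
14 → extends → [14]
12 → replaces 14 → [12]
16 → extends → [12, 16]
18 → extends → [12, 16, 18]
22 → extends → [12, 16, 18, 22]
26 → extends → [12, 16, 18, 22, 26]
30 → extends → [12, 16, 18, 22, 26, 30]
34 → extends → [12, 16, 18, 22, 26, 30, 34]
38 → extends → [12, 16, 18, 22, 26, 30, 34, 38]
42 → extends → [12, 16, 18, 22, 26, 30, 34, 38, 42]
46 → extends → [12, 16, 18, 22, 26, 30, 34, 38, 42, 46]
1 → replaces 12 → [1, 16, 18, 22, 26, 30, 34, 38, 42, 46]
6 → replaces 16 → [1, 6, 18, 22, 26, 30, 34, 38, 42, 46]
24 → replaces 26 → [1, 6, 18, 22, 24, 30, 34, 38, 42, 46]
Length 10; one witness is 14, 16, 18, 22, 26, 30, 34, 38, 42, 46.

14, 16, 18, 22, 26, 30, 34, 38, 42, 46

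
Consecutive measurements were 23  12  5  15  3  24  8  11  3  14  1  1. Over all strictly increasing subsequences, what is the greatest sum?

51

Let S[i] be the best sum of a strictly increasing subsequence ending at i:
i:      1  2  3  4  5  6  7  8  9 10 11 12
a[i]:  23 12  5 15  3 24  8 11  3 14  1  1
S:     23 12  5 27  3 51 13 24  3 38  1  1
Maximum is 51 (e.g. 12 + 15 + 24).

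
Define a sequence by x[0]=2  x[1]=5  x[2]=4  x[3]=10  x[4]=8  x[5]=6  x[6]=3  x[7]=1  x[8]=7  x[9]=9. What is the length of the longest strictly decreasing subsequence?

5

Negate each value so 'decreasing' becomes 'increasing', then run patience tails on the negated sequence:
-2 → extends → [-2]
-5 → replaces -2 → [-5]
-4 → extends → [-5, -4]
-10 → replaces -5 → [-10, -4]
-8 → replaces -4 → [-10, -8]
-6 → extends → [-10, -8, -6]
-3 → extends → [-10, -8, -6, -3]
-1 → extends → [-10, -8, -6, -3, -1]
-7 → replaces -6 → [-10, -8, -7, -3, -1]
-9 → replaces -8 → [-10, -9, -7, -3, -1]
Five tails, so the longest strictly decreasing subsequence of the original has length 5.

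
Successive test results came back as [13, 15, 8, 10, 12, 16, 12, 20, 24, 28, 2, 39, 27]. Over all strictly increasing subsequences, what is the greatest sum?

157

Let S[i] be the best sum of a strictly increasing subsequence ending at i:
i:       1   2   3   4   5   6   7   8   9  10  11  12  13
a[i]:   13  15   8  10  12  16  12  20  24  28   2  39  27
S:      13  28   8  18  30  46  30  66  90 118   2 157 117
Maximum is 157 (e.g. 8 + 10 + 12 + 16 + 20 + 24 + 28 + 39).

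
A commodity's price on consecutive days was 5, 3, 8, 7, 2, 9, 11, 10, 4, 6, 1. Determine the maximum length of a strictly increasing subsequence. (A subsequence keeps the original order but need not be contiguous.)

4

Track the smallest tail for each achievable length (strict):
5 → extends → [5]
3 → replaces 5 → [3]
8 → extends → [3, 8]
7 → replaces 8 → [3, 7]
2 → replaces 3 → [2, 7]
9 → extends → [2, 7, 9]
11 → extends → [2, 7, 9, 11]
10 → replaces 11 → [2, 7, 9, 10]
4 → replaces 7 → [2, 4, 9, 10]
6 → replaces 9 → [2, 4, 6, 10]
1 → replaces 2 → [1, 4, 6, 10]
Four tails, so the longest strictly increasing subsequence has length 4 (e.g. 5, 8, 9, 11).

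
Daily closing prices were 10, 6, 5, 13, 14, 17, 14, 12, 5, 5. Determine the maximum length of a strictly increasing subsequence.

4

Track the smallest tail for each achievable length (strict):
10 → extends → [10]
6 → replaces 10 → [6]
5 → replaces 6 → [5]
13 → extends → [5, 13]
14 → extends → [5, 13, 14]
17 → extends → [5, 13, 14, 17]
14 → already a tail → [5, 13, 14, 17]
12 → replaces 13 → [5, 12, 14, 17]
5 → already a tail → [5, 12, 14, 17]
5 → already a tail → [5, 12, 14, 17]
Four tails, so the longest strictly increasing subsequence has length 4 (e.g. 10, 13, 14, 17).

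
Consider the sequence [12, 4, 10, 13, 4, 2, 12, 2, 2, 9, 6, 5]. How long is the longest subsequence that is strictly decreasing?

Negate each value so 'decreasing' becomes 'increasing', then run patience tails on the negated sequence:
-12 → extends → [-12]
-4 → extends → [-12, -4]
-10 → replaces -4 → [-12, -10]
-13 → replaces -12 → [-13, -10]
-4 → extends → [-13, -10, -4]
-2 → extends → [-13, -10, -4, -2]
-12 → replaces -10 → [-13, -12, -4, -2]
-2 → already a tail → [-13, -12, -4, -2]
-2 → already a tail → [-13, -12, -4, -2]
-9 → replaces -4 → [-13, -12, -9, -2]
-6 → replaces -2 → [-13, -12, -9, -6]
-5 → extends → [-13, -12, -9, -6, -5]
Five tails, so the longest strictly decreasing subsequence of the original has length 5.

5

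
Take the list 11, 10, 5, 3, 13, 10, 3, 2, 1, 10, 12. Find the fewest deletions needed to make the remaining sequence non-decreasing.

Fewest deletions = n − (longest non-decreasing subsequence).
Patience tails:
11 → extends → [11]
10 → replaces 11 → [10]
5 → replaces 10 → [5]
3 → replaces 5 → [3]
13 → extends → [3, 13]
10 → replaces 13 → [3, 10]
3 → replaces 10 → [3, 3]
2 → replaces 3 → [2, 3]
1 → replaces 2 → [1, 3]
10 → extends → [1, 3, 10]
12 → extends → [1, 3, 10, 12]
Longest non-decreasing subsequence has length 4, so deletions = 11 − 4 = 7.

7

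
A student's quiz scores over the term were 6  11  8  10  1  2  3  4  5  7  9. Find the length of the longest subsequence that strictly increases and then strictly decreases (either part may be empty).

7

inc[i] = longest strictly increasing subsequence ending at i; dec[i] = longest strictly decreasing subsequence starting at i:
i:      1  2  3  4  5  6  7  8  9 10 11
a[i]:   6 11  8 10  1  2  3  4  5  7  9
inc:    1  2  2  3  1  2  3  4  5  6  7
dec:    2  3  2  2  1  1  1  1  1  1  1
Best peak at i=11 (value 9): inc=7, dec=1, length 7+1−1 = 7.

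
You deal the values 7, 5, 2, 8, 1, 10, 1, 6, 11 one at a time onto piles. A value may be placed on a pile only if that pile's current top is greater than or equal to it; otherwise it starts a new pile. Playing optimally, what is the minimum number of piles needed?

4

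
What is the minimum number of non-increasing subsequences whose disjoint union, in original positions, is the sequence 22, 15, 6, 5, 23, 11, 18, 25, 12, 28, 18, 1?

Place each on the leftmost legal pile:
22 → new pile 1 (tops now [22])
15 → pile 1 (tops now [15])
6 → pile 1 (tops now [6])
5 → pile 1 (tops now [5])
23 → new pile 2 (tops now [5, 23])
11 → pile 2 (tops now [5, 11])
18 → new pile 3 (tops now [5, 11, 18])
25 → new pile 4 (tops now [5, 11, 18, 25])
12 → pile 3 (tops now [5, 11, 12, 25])
28 → new pile 5 (tops now [5, 11, 12, 25, 28])
18 → pile 4 (tops now [5, 11, 12, 18, 28])
1 → pile 1 (tops now [1, 11, 12, 18, 28])
Five piles.

5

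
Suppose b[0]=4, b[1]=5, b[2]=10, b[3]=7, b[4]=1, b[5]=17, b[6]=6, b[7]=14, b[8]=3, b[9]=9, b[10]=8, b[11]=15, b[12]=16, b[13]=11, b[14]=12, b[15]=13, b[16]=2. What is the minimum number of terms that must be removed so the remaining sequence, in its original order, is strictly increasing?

Fewest deletions = n − (longest strictly increasing subsequence).
Patience tails:
4 → extends → [4]
5 → extends → [4, 5]
10 → extends → [4, 5, 10]
7 → replaces 10 → [4, 5, 7]
1 → replaces 4 → [1, 5, 7]
17 → extends → [1, 5, 7, 17]
6 → replaces 7 → [1, 5, 6, 17]
14 → replaces 17 → [1, 5, 6, 14]
3 → replaces 5 → [1, 3, 6, 14]
9 → replaces 14 → [1, 3, 6, 9]
8 → replaces 9 → [1, 3, 6, 8]
15 → extends → [1, 3, 6, 8, 15]
16 → extends → [1, 3, 6, 8, 15, 16]
11 → replaces 15 → [1, 3, 6, 8, 11, 16]
12 → replaces 16 → [1, 3, 6, 8, 11, 12]
13 → extends → [1, 3, 6, 8, 11, 12, 13]
2 → replaces 3 → [1, 2, 6, 8, 11, 12, 13]
Longest strictly increasing subsequence has length 7, so deletions = 17 − 7 = 10.

10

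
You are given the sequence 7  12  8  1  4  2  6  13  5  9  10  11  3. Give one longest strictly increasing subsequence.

Patience tails give the LIS length; then backtrack through the dp parents:
7 → extends → [7]
12 → extends → [7, 12]
8 → replaces 12 → [7, 8]
1 → replaces 7 → [1, 8]
4 → replaces 8 → [1, 4]
2 → replaces 4 → [1, 2]
6 → extends → [1, 2, 6]
13 → extends → [1, 2, 6, 13]
5 → replaces 6 → [1, 2, 5, 13]
9 → replaces 13 → [1, 2, 5, 9]
10 → extends → [1, 2, 5, 9, 10]
11 → extends → [1, 2, 5, 9, 10, 11]
3 → replaces 5 → [1, 2, 3, 9, 10, 11]
Length 6; one witness is 1, 4, 6, 9, 10, 11.

1, 4, 6, 9, 10, 11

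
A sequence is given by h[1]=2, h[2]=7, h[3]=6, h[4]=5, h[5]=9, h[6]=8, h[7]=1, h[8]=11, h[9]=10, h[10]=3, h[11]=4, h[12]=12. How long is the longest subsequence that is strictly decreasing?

4

Negate each value so 'decreasing' becomes 'increasing', then run patience tails on the negated sequence:
-2 → extends → [-2]
-7 → replaces -2 → [-7]
-6 → extends → [-7, -6]
-5 → extends → [-7, -6, -5]
-9 → replaces -7 → [-9, -6, -5]
-8 → replaces -6 → [-9, -8, -5]
-1 → extends → [-9, -8, -5, -1]
-11 → replaces -9 → [-11, -8, -5, -1]
-10 → replaces -8 → [-11, -10, -5, -1]
-3 → replaces -1 → [-11, -10, -5, -3]
-4 → replaces -3 → [-11, -10, -5, -4]
-12 → replaces -11 → [-12, -10, -5, -4]
Four tails, so the longest strictly decreasing subsequence of the original has length 4.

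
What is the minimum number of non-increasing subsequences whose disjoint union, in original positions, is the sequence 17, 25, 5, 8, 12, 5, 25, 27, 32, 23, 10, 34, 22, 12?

7

The minimum number of non-increasing subsequences covering a sequence equals the length of its longest strictly increasing subsequence.
LIS length is 7 (e.g. 5, 8, 12, 25, 27, 32, 34), so 7 piles are needed.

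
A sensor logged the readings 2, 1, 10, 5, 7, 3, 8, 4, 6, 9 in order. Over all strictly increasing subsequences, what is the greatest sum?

Let S[i] be the best sum of a strictly increasing subsequence ending at i:
i:      1  2  3  4  5  6  7  8  9 10
a[i]:   2  1 10  5  7  3  8  4  6  9
S:      2  1 12  7 14  5 22  9 15 31
Maximum is 31 (e.g. 2 + 5 + 7 + 8 + 9).

31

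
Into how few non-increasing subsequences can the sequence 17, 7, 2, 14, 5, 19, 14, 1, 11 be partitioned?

Place each on the leftmost legal pile:
17 → new pile 1 (tops now [17])
7 → pile 1 (tops now [7])
2 → pile 1 (tops now [2])
14 → new pile 2 (tops now [2, 14])
5 → pile 2 (tops now [2, 5])
19 → new pile 3 (tops now [2, 5, 19])
14 → pile 3 (tops now [2, 5, 14])
1 → pile 1 (tops now [1, 5, 14])
11 → pile 3 (tops now [1, 5, 11])
Three piles.

3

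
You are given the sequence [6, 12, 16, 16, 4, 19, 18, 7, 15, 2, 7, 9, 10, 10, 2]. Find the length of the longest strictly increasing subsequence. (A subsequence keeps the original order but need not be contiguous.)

4

Let dp[i] be the length of the longest such subsequence ending at index i:
i:      1  2  3  4  5  6  7  8  9 10 11 12 13 14 15
a[i]:   6 12 16 16  4 19 18  7 15  2  7  9 10 10  2
dp:     1  2  3  3  1  4  4  2  3  1  2  3  4  4  1
Maximum dp value is 4.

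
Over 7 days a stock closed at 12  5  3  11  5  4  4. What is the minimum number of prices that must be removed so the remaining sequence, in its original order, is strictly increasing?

Fewest deletions = n − (longest strictly increasing subsequence).
i:      1  2  3  4  5  6  7
a[i]:  12  5  3 11  5  4  4
dp:     1  1  1  2  2  2  2
max dp = 2, so deletions = 7 − 2 = 5.

5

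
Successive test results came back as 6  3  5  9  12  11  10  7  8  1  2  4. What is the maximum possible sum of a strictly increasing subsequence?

29

Let S[i] be the best sum of a strictly increasing subsequence ending at i:
i:      1  2  3  4  5  6  7  8  9 10 11 12
a[i]:   6  3  5  9 12 11 10  7  8  1  2  4
S:      6  3  8 17 29 28 27 15 23  1  3  7
Maximum is 29 (e.g. 3 + 5 + 9 + 12).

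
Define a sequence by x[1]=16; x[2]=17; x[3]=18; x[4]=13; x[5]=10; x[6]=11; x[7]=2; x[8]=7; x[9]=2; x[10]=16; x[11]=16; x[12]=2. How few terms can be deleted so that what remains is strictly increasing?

Fewest deletions = n − (longest strictly increasing subsequence).
Patience tails:
16 → extends → [16]
17 → extends → [16, 17]
18 → extends → [16, 17, 18]
13 → replaces 16 → [13, 17, 18]
10 → replaces 13 → [10, 17, 18]
11 → replaces 17 → [10, 11, 18]
2 → replaces 10 → [2, 11, 18]
7 → replaces 11 → [2, 7, 18]
2 → already a tail → [2, 7, 18]
16 → replaces 18 → [2, 7, 16]
16 → already a tail → [2, 7, 16]
2 → already a tail → [2, 7, 16]
Longest strictly increasing subsequence has length 3, so deletions = 12 − 3 = 9.

9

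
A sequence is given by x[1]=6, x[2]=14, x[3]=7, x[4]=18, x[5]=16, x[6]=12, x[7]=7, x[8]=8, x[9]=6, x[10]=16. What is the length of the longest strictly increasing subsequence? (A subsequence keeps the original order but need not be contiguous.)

Track the smallest tail for each achievable length (strict):
6 → extends → [6]
14 → extends → [6, 14]
7 → replaces 14 → [6, 7]
18 → extends → [6, 7, 18]
16 → replaces 18 → [6, 7, 16]
12 → replaces 16 → [6, 7, 12]
7 → already a tail → [6, 7, 12]
8 → replaces 12 → [6, 7, 8]
6 → already a tail → [6, 7, 8]
16 → extends → [6, 7, 8, 16]
Four tails, so the longest strictly increasing subsequence has length 4 (e.g. 6, 7, 12, 16).

4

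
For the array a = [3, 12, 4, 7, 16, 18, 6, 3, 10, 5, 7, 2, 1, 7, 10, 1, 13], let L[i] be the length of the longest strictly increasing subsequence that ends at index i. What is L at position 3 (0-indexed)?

dp[i] = 1 + max{dp[j] : j<i, a[j]<a[i]} (or 1 if no such j):
i:      0  1  2  3  4  5  6  7  8  9 10 11 12 13 14 15 16
a[i]:   3 12  4  7 16 18  6  3 10  5  7  2  1  7 10  1 13
dp:     1  2  2  3  4  5  3  1  4  3  4  1  1  4  5  1  6
At index 3 the value is 3.

3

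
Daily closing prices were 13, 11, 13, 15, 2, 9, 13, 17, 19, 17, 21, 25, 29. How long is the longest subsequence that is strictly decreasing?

3

Let dp[i] be the longest strictly decreasing subsequence ending at i:
i:      1  2  3  4  5  6  7  8  9 10 11 12 13
a[i]:  13 11 13 15  2  9 13 17 19 17 21 25 29
dp:     1  2  1  1  3  3  2  1  1  2  1  1  1
Maximum is 3.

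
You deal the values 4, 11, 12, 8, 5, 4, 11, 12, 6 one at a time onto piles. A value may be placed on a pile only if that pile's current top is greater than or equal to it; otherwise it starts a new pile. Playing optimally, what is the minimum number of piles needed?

Place each on the leftmost legal pile:
4 → new pile 1 (tops now [4])
11 → new pile 2 (tops now [4, 11])
12 → new pile 3 (tops now [4, 11, 12])
8 → pile 2 (tops now [4, 8, 12])
5 → pile 2 (tops now [4, 5, 12])
4 → pile 1 (tops now [4, 5, 12])
11 → pile 3 (tops now [4, 5, 11])
12 → new pile 4 (tops now [4, 5, 11, 12])
6 → pile 3 (tops now [4, 5, 6, 12])
Four piles.

4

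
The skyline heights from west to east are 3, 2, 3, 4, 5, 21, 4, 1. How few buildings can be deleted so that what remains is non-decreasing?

Fewest deletions = n − (longest non-decreasing subsequence).
i:      1  2  3  4  5  6  7  8
a[i]:   3  2  3  4  5 21  4  1
dp:     1  1  2  3  4  5  4  1
max dp = 5, so deletions = 8 − 5 = 3.

3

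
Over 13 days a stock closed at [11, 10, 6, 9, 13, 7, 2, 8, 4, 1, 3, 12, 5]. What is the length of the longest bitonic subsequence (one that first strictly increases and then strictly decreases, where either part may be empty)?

inc[i] = longest strictly increasing subsequence ending at i; dec[i] = longest strictly decreasing subsequence starting at i:
i:      1  2  3  4  5  6  7  8  9 10 11 12 13
a[i]:  11 10  6  9 13  7  2  8  4  1  3 12  5
inc:    1  1  1  2  3  2  1  3  2  1  2  4  3
dec:    6  5  3  4  4  3  2  3  2  1  1  2  1
Best peak at i=1 (value 11): inc=1, dec=6, length 1+6−1 = 6.

6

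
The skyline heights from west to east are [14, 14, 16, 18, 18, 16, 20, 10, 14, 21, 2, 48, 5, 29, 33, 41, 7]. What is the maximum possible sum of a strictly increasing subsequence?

Let S[i] be the best sum of a strictly increasing subsequence ending at i:
i:       1   2   3   4   5   6   7   8   9  10  11  12  13  14  15  16  17
a[i]:   14  14  16  18  18  16  20  10  14  21   2  48   5  29  33  41   7
S:      14  14  30  48  48  30  68  10  24  89   2 137   7 118 151 192  14
Maximum is 192 (e.g. 14 + 16 + 18 + 20 + 21 + 29 + 33 + 41).

192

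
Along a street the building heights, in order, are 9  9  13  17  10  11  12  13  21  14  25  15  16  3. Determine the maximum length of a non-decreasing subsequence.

9

Track the smallest tail for each achievable length (allowing ties):
9 → extends → [9]
9 → extends → [9, 9]
13 → extends → [9, 9, 13]
17 → extends → [9, 9, 13, 17]
10 → replaces 13 → [9, 9, 10, 17]
11 → replaces 17 → [9, 9, 10, 11]
12 → extends → [9, 9, 10, 11, 12]
13 → extends → [9, 9, 10, 11, 12, 13]
21 → extends → [9, 9, 10, 11, 12, 13, 21]
14 → replaces 21 → [9, 9, 10, 11, 12, 13, 14]
25 → extends → [9, 9, 10, 11, 12, 13, 14, 25]
15 → replaces 25 → [9, 9, 10, 11, 12, 13, 14, 15]
16 → extends → [9, 9, 10, 11, 12, 13, 14, 15, 16]
3 → replaces 9 → [3, 9, 10, 11, 12, 13, 14, 15, 16]
Nine tails, so the longest non-decreasing subsequence has length 9 (e.g. 9, 9, 10, 11, 12, 13, 14, 15, 16).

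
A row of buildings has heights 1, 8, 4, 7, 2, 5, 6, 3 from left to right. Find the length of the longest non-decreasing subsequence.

Track the smallest tail for each achievable length (allowing ties):
1 → extends → [1]
8 → extends → [1, 8]
4 → replaces 8 → [1, 4]
7 → extends → [1, 4, 7]
2 → replaces 4 → [1, 2, 7]
5 → replaces 7 → [1, 2, 5]
6 → extends → [1, 2, 5, 6]
3 → replaces 5 → [1, 2, 3, 6]
Four tails, so the longest non-decreasing subsequence has length 4 (e.g. 1, 4, 5, 6).

4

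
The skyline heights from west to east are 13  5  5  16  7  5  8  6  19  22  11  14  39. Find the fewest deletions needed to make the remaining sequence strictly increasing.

7

Fewest deletions = n − (longest strictly increasing subsequence).
i:      1  2  3  4  5  6  7  8  9 10 11 12 13
a[i]:  13  5  5 16  7  5  8  6 19 22 11 14 39
dp:     1  1  1  2  2  1  3  2  4  5  4  5  6
max dp = 6, so deletions = 13 − 6 = 7.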